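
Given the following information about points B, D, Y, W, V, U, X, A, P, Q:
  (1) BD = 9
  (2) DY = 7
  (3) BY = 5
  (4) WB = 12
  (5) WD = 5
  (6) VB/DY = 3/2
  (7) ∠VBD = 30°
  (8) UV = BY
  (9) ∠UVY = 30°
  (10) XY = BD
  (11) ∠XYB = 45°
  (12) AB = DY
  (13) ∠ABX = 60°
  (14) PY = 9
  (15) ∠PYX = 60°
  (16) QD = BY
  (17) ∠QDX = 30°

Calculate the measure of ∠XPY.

From the given relations: XY = BD = 9.
Step 1: By the law of cosines on triangle PYX: PX² = 9² + 9² − 2·9·9·cos(60°) = 81, so PX = 9.
Step 2: By the inverse law of cosines on triangle XPY: cos(∠XPY) = (9² + 9² − 9²) / (2·9·9) = 81/162 = 0.5, so ∠XPY = 60°.

Therefore, the measure of angle ∠XPY = 60°.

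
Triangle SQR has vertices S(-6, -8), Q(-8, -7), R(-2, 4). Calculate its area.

Using the Shoelace formula for a triangle:
Area = (1/2)|x0(y1 - y2) + x1(y2 - y0) + x2(y0 - y1)|
Area = (1/2)|-6(-7 - 4) + -8(4 - -8) + -2(-8 - -7)|
Area = (1/2)|66 + -96 + 2|
Area = (1/2)|-28|
Area = (1/2)(28)
Area = 14

14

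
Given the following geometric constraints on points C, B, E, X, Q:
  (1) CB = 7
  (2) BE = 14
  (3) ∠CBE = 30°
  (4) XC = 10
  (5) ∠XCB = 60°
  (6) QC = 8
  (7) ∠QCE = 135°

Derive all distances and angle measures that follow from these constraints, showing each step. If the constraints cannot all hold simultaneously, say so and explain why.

The constraints are consistent.

Step 1: From CB = 7, BE = 14, and ∠CBE = 30°, by the law of cosines:
  CE² = CB² + BE² - 2·CB·BE·cos(30°) = 49 + 196 - 169.7 = 75.26
  CE ≈ 8.68

Step 2: From BC = 7, CX = 10, and ∠BCX = 60°, by the law of cosines:
  BX² = BC² + CX² - 2·BC·CX·cos(60°) = 49 + 100 - 70 = 79
  BX = √79

Step 3: From EC = 8.68, CQ = 8, and ∠ECQ = 135°, by the law of cosines:
  EQ² = EC² + CQ² - 2·EC·CQ·cos(135°) = 75.26 + 64 + 98.15 = 237.4
  EQ ≈ 15.41

Step 4: From CB = 7, CE = 8.68, BE = 14, by the inverse law of cosines:
  cos(∠BCE) = (CB² + CE² - BE²) / (2·CB·CE)
  ∠BCE = 126.21°

Step 5: From BC = 7, BX = √79, CX = 10, by the inverse law of cosines:
  cos(∠CBX) = (BC² + BX² - CX²) / (2·BC·BX)
  ∠CBX = 77°

Step 6: From EB = 14, EC = 8.68, BC = 7, by the inverse law of cosines:
  cos(∠BEC) = (EB² + EC² - BC²) / (2·EB·EC)
  ∠BEC = 23.79°

Step 7: From XB = √79, XC = 10, BC = 7, by the inverse law of cosines:
  cos(∠BXC) = (XB² + XC² - BC²) / (2·XB·XC)
  ∠BXC = 43°

Step 8: From EC = 8.68, EQ = 15.41, CQ = 8, by the inverse law of cosines:
  cos(∠CEQ) = (EC² + EQ² - CQ²) / (2·EC·EQ)
  ∠CEQ = 21.54°

Step 9: From QC = 8, QE = 15.41, CE = 8.68, by the inverse law of cosines:
  cos(∠CQE) = (QC² + QE² - CE²) / (2·QC·QE)
  ∠CQE = 23.46°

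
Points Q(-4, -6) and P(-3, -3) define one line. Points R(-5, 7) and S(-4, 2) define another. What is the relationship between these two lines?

Slope of line 1: m1 = (-3 - -6)/(-3 - -4) = 3/1 = 3
Slope of line 2: m2 = (2 - 7)/(-4 - -5) = -5/1 = -5
m1 != m2 and m1*m2 = -15 != -1. Neither.

Neither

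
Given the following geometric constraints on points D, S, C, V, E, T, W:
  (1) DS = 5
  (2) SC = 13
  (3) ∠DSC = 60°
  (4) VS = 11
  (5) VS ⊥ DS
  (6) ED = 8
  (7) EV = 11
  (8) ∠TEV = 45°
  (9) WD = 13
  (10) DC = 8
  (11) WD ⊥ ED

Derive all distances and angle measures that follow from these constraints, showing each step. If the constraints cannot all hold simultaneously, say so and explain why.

These constraints are not satisfiable: (1), (2) and (3) already determine DC: by the law of cosines DC² = 5² + 13² − 2·5·13·cos(60°) = 129, so DC = √129, which contradicts (10) DC = 8. No planar figure meets all of them, so nothing further can be derived.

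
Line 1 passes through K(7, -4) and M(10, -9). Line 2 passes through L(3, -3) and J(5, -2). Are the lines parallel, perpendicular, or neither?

Slope of line 1: m1 = (-9 - -4)/(10 - 7) = -5/3 = -5/3
Slope of line 2: m2 = (-2 - -3)/(5 - 3) = 1/2 = 1/2
For parallel lines we need equal slopes: -5/3 != 1/2.
For perpendicular lines we need m1*m2 = -1: (-5/3)(1/2) = -5/6 != -1.
Since neither condition holds, the lines are neither parallel nor perpendicular.

Neither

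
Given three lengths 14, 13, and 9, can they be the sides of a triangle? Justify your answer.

For three segments to close into a triangle, no single side can be as long as the other two combined.
The longest side is 14, and 9 + 13 = 22 > 14.
A triangle can be formed.

Yes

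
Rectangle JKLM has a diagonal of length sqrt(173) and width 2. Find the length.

b = sqrt(d^2 - a^2) = sqrt(173 - 4) = sqrt(169) = 13

13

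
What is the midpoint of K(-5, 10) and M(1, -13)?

M = ((x₁ + x₂)/2, (y₁ + y₂)/2)
= ((-5 + 1)/2, (10 + -13)/2)
= (-4/2, -3/2) = (-2, -3/2)

(-2, -3/2)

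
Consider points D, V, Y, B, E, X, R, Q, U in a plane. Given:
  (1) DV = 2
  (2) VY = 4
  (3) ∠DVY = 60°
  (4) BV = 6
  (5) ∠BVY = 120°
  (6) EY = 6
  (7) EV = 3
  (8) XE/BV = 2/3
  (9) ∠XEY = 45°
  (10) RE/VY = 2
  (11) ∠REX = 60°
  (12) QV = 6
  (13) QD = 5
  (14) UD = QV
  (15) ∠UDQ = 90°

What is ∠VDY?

Step 1: By the law of cosines on triangle DVY: DY² = 2² + 4² − 2·2·4·cos(60°) = 12, so DY = 2·√3.
Step 2: By the inverse law of cosines on triangle VDY: cos(∠VDY) = (2² + (2·√3)² − 4²) / (2·2·2·√3) = 0/13.86 = 0, so ∠VDY = 90°.

Therefore, the measure of angle ∠VDY = 90°.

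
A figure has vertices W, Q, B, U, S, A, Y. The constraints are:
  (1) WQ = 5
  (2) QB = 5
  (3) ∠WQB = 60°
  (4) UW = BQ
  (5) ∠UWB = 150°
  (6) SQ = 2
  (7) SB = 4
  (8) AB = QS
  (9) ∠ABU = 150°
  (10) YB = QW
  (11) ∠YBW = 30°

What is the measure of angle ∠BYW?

From the given relations: YB = QW = 5.
Step 1: By the law of cosines on triangle BQW: BW² = 5² + 5² − 2·5·5·cos(60°) = 25, so BW = 5.
Step 2: By the law of cosines on triangle YBW: YW² = 5² + 5² − 2·5·5·cos(30°) = 6.7, so YW ≈ 2.59.
Step 3: By the inverse law of cosines on triangle BYW: cos(∠BYW) = (5² + 2.59² − 5²) / (2·5·2.59) = 6.7/25.88 = 0.2588, so ∠BYW = 75°.

Therefore, the measure of angle ∠BYW = 75°.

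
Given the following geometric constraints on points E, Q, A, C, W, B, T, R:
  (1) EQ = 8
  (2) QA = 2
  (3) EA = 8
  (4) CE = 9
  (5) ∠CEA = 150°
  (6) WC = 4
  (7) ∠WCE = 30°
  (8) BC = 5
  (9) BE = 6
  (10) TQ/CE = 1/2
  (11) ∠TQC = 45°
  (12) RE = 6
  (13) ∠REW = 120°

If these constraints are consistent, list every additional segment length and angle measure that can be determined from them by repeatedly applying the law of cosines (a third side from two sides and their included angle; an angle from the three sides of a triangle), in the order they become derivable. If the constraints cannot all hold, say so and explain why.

The constraints are consistent. Derivable facts, in order:
After 1 step:
- AC ≈ 16.42
- EW ≈ 5.89
- ∠AEQ = 14.36°
- ∠AQE = 82.82°
- ∠BCE = 38.94°
- ∠BEC = 31.59°
- ∠CBE = 109.47°
- ∠EAQ = 82.82°
After 2 steps:
- WR ≈ 10.29
- ∠ACE = 14.1°
- ∠CAE = 15.9°
- ∠CEW = 19.86°
- ∠CWE = 130.14°
After 3 steps:
- ∠ERW = 29.68°
- ∠EWR = 30.32°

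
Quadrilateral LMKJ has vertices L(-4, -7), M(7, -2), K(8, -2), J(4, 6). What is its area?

Using the Shoelace formula for a quadrilateral (vertices in order):
Area = (1/2)|sum of (x_i * y_(i+1) - x_(i+1) * y_i)|
Terms: (-4*-2 - 7*-7) = 57, (7*-2 - 8*-2) = 2, (8*6 - 4*-2) = 56, (4*-7 - -4*6) = -4
Sum = 111
Area = (1/2)(111) = 111/2

111/2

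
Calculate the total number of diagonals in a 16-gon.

Each of the 16 vertices connects to 13 non-adjacent vertices via diagonals.
Total connections = 16 × 13 = 208, but each diagonal is counted twice.
Number of diagonals = 208 / 2 = 104.

104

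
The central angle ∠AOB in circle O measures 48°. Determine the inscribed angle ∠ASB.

By the inscribed angle theorem, the inscribed angle is half the central angle.
Inscribed angle = 48° / 2 = 24°

24°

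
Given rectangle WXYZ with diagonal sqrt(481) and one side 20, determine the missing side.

b = sqrt(d^2 - a^2) = sqrt(481 - 400) = sqrt(81) = 9

9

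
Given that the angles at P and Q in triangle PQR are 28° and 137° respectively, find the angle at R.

Let angle R = x. Then 28 + 137 + x = 180.
x = 180 - 165 = 15 degrees.

15 degrees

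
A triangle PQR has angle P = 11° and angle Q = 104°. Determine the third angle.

angle R = 180 - 11 - 104 = 65 degrees.

65 degrees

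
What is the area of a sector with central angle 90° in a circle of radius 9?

The full circle has area πr² = π(9)² = 81*pi.
The sector covers 90° out of 360°, a fraction of 1/4.
Sector area = 81*pi × 1/4 = 81*pi/4.

81*pi/4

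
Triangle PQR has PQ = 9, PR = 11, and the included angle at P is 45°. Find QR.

Law of cosines: QR^2 = 9^2 + 11^2 - 2(9)(11)cos(45°) = 202 - 99*sqrt(2), so QR = sqrt(202 - 99*sqrt(2)).

sqrt(202 - 99*sqrt(2))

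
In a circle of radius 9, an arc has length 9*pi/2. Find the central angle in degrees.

Arc length L = 2πr × θ/360, so θ = 360L / (2πr).
θ = 360 × 9*pi/2 / (2π × 9)
θ = 90°
θ = 90°

90°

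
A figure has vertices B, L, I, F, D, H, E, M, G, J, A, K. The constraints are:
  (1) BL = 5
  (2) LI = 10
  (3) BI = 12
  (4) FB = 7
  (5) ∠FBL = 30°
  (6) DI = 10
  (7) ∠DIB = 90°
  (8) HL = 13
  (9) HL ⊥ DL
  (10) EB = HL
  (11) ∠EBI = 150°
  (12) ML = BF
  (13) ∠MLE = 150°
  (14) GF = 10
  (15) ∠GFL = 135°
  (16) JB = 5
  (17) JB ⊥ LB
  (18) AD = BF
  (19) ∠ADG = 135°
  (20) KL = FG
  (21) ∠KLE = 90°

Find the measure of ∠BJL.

Step 1: By the law of cosines on triangle JBL: JL² = 5² + 5² − 2·5·5·cos(90°) = 50, so JL = 5·√2.
Step 2: By the inverse law of cosines on triangle BJL: cos(∠BJL) = (5² + (5·√2)² − 5²) / (2·5·5·√2) = 50/70.71 = 0.7071, so ∠BJL = 45°.

Therefore, the measure of angle ∠BJL = 45°.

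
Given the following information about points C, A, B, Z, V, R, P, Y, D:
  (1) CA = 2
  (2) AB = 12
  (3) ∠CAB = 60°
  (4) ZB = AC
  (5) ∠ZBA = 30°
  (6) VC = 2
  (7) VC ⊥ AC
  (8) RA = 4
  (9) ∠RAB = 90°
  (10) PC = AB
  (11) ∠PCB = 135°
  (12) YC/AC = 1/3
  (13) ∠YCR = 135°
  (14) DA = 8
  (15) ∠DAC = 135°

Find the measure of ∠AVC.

Step 1: By the law of cosines on triangle VCA: VA² = 2² + 2² − 2·2·2·cos(90°) = 8, so VA = 2·√2.
Step 2: By the inverse law of cosines on triangle AVC: cos(∠AVC) = ((2·√2)² + 2² − 2²) / (2·2·√2·2) = 8/11.31 = 0.7071, so ∠AVC = 45°.

Therefore, the measure of angle ∠AVC = 45°.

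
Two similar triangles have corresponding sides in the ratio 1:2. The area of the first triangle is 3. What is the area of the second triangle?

The ratio of areas of similar triangles = (side ratio)^2.
Side ratio = 1:2, so area ratio = 1:4.
Area of the second triangle / Area of the first triangle = 4/1
Area of the second triangle = 3 * 4/1 = 12

12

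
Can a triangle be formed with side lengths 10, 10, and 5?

Check all three triangle inequalities:
10 + 10 = 20 > 5 ✓
10 + 5 = 15 > 10 ✓
10 + 5 = 15 > 10 ✓
All conditions hold, so these sides form a valid triangle.

Yes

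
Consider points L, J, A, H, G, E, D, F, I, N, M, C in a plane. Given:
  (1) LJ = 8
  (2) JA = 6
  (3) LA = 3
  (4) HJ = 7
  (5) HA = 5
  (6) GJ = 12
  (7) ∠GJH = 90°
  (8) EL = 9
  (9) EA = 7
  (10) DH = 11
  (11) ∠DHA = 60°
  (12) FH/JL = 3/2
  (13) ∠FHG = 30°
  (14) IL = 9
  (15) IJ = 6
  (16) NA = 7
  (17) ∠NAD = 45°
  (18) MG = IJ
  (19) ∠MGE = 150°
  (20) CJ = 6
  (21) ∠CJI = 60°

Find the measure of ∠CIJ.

Step 1: By the law of cosines on triangle IJC: IC² = 6² + 6² − 2·6·6·cos(60°) = 36, so IC = 6.
Step 2: By the inverse law of cosines on triangle CIJ: cos(∠CIJ) = (6² + 6² − 6²) / (2·6·6) = 36/72 = 0.5, so ∠CIJ = 60°.

Therefore, the measure of angle ∠CIJ = 60°.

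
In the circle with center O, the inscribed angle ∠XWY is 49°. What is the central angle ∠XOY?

By the inscribed angle theorem, the central angle is twice the inscribed angle.
Central angle = 2 × 49° = 98°

98°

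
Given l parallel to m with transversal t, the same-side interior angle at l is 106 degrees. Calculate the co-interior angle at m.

Co-interior angles (same-side interior) formed by parallel lines and a transversal are supplementary (sum to 180 degrees).
The given angle is 106 degrees.
The co-interior angle = 180 - 106 = 74 degrees.

74 degrees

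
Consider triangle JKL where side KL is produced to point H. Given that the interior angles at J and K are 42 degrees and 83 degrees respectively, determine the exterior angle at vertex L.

The interior angle at L is 180 - 42 - 83 = 55 degrees.
The exterior angle and interior angle at L are supplementary:
Exterior angle = 180 - 55 = 125 degrees.

125 degrees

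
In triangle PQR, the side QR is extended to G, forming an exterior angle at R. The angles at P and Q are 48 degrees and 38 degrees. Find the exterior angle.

The interior angle at R is 180 - 48 - 38 = 94 degrees.
The exterior angle and interior angle at R are supplementary:
Exterior angle = 180 - 94 = 86 degrees.

86 degrees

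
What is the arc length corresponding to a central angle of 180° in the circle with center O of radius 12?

Arc length = 2π(12)(1/2) = 12*pi

12*pi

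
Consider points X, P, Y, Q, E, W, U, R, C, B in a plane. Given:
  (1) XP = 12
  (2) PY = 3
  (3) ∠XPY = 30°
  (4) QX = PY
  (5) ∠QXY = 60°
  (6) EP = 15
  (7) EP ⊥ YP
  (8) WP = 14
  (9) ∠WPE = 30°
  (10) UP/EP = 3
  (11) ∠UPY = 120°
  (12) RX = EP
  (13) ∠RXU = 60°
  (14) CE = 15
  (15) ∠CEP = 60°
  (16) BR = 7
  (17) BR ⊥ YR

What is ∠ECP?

Step 1: By the law of cosines on triangle CEP: CP² = 15² + 15² − 2·15·15·cos(60°) = 225, so CP = 15.
Step 2: By the inverse law of cosines on triangle ECP: cos(∠ECP) = (15² + 15² − 15²) / (2·15·15) = 225/450 = 0.5, so ∠ECP = 60°.

Therefore, the measure of angle ∠ECP = 60°.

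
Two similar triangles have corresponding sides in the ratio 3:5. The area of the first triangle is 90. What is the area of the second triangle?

For similar figures, the area ratio equals the square of the side ratio.
Side ratio (the first triangle to the second triangle) = 3:5, so area ratio = 3^2:5^2 = 9:25.
If the area of the first triangle is 90, then the area of the second triangle = 90 * (25/9) = 250.

250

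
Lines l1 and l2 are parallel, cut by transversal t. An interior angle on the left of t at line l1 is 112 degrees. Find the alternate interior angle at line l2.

Alternate interior angles lie on opposite sides of the transversal, between the parallel lines.
By the alternate interior angle theorem, they are equal: 112 degrees.

112 degrees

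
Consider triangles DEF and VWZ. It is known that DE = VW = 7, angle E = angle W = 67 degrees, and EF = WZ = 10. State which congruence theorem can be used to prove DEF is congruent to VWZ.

Consider the given information: DE = VW = 7, angle E = angle W = 67 degrees, and EF = WZ = 10
This is not SSS or ASA: SSS requires all three pairs of sides, but we don't have that. ASA requires two angles and the side between them.
The correct criterion is SAS. Two pairs of corresponding sides and the included angle are equal (Side-Angle-Side).

SAS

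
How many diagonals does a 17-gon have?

Total line segments between 17 vertices = C(17,2) = 136.
Subtract the 17 sides: 136 - 17 = 119 diagonals.

119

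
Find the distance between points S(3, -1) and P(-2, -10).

d = sqrt((-2 - 3)^2 + (-10 - -1)^2)
d = sqrt(-5^2 + -9^2)
d = sqrt(25 + 81)
d = sqrt(106)

sqrt(106)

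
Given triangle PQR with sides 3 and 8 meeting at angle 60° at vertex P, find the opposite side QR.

Law of cosines: QR^2 = 3^2 + 8^2 - 2(3)(8)cos(60°) = 49, so QR = 7.

7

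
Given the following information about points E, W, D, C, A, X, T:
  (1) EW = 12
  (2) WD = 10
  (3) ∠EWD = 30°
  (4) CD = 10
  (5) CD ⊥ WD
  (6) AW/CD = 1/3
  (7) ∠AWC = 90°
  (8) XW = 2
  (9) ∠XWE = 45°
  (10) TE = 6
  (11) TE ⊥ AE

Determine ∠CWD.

Step 1: By the law of cosines on triangle WDC: WC² = 10² + 10² − 2·10·10·cos(90°) = 200, so WC = 10·√2.
Step 2: By the inverse law of cosines on triangle CWD: cos(∠CWD) = ((10·√2)² + 10² − 10²) / (2·10·√2·10) = 200/282.84 = 0.7071, so ∠CWD = 45°.

Therefore, the measure of angle ∠CWD = 45°.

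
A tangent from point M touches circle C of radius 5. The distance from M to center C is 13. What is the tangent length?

Let T be the point of tangency. Then CT ⊥ MT (radius ⊥ tangent).
In right triangle CTM: CM² = CT² + MT²
13² = 5² + MT²
MT² = 144, MT = 12

12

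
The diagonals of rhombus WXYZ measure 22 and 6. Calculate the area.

Area = (22 * 6) / 2 = 132 / 2 = 66

66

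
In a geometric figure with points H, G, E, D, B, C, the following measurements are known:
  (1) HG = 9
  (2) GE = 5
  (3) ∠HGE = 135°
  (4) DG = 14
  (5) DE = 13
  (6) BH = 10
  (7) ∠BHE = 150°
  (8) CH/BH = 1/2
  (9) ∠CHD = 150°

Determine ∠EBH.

Step 1: By the law of cosines on triangle EGH: EH² = 5² + 9² − 2·5·9·cos(135°) = 169.64, so EH ≈ 13.02.
Step 2: By the law of cosines on triangle BHE: BE² = 10² + 13.02² − 2·10·13.02·cos(150°) = 495.23, so BE ≈ 22.25.
Step 3: By the inverse law of cosines on triangle EBH: cos(∠EBH) = (22.25² + 10² − 13.02²) / (2·22.25·10) = 425.59/445.08 = 0.9562, so ∠EBH = 17.02°.

Therefore, the measure of angle ∠EBH = 17.02°.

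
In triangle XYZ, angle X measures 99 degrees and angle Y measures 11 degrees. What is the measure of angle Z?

By the triangle angle sum property, the three interior angles of any triangle add up to 180°.
We know angle X = 99° and angle Y = 11°, so their sum is 110°.
Therefore angle Z = 180° - 110° = 70°.

70 degrees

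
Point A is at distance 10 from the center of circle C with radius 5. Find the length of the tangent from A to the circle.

Let T be the point of tangency. Then CT ⊥ AT (radius ⊥ tangent).
In right triangle CTA: CA² = CT² + AT²
10² = 5² + AT²
AT² = 75, AT = 5*sqrt(3)

5*sqrt(3)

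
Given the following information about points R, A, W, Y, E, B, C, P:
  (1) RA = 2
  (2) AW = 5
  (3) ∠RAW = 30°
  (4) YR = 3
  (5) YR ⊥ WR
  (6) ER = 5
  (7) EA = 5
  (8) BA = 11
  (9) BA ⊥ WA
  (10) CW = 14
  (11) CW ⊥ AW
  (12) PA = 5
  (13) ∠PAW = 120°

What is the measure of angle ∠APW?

Step 1: By the law of cosines on triangle PAW: PW² = 5² + 5² − 2·5·5·cos(120°) = 75, so PW = 5·√3.
Step 2: By the inverse law of cosines on triangle APW: cos(∠APW) = (5² + (5·√3)² − 5²) / (2·5·5·√3) = 75/86.6 = 0.866, so ∠APW = 30°.

Therefore, the measure of angle ∠APW = 30°.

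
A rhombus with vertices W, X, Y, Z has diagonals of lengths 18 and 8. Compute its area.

The diagonals of a rhombus divide it into four right triangles.
Each triangle has legs 18/ 2 = 9 and 8/2 = 4, so each has area (1/2)*9*4 = 18.
Four such triangles give total area = (d1 * d2) / 2 = 72.

72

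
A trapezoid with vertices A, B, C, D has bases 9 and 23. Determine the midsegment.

midsegment = (9 + 23) / 2 = 32 / 2 = 16

16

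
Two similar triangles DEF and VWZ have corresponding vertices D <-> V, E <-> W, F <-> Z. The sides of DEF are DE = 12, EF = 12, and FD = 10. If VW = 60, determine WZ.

k = 60/12 = 5. WZ = 5 * 12 = 60.

60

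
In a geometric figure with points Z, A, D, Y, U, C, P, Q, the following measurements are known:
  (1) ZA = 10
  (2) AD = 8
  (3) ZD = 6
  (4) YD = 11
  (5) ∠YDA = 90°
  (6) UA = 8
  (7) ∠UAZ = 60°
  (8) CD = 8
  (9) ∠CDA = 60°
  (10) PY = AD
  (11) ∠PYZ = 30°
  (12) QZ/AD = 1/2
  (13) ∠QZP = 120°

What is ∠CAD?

Step 1: By the law of cosines on triangle ADC: AC² = 8² + 8² − 2·8·8·cos(60°) = 64, so AC = 8.
Step 2: By the inverse law of cosines on triangle CAD: cos(∠CAD) = (8² + 8² − 8²) / (2·8·8) = 64/128 = 0.5, so ∠CAD = 60°.

Therefore, the measure of angle ∠CAD = 60°.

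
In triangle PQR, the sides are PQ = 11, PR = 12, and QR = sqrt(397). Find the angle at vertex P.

When all three sides of a triangle are known, the law of cosines can be rearranged to find any angle.
cos(C) = (a² + b² - c²) / (2ab) gives cos(P) = -1/2.
Taking the inverse cosine: P = 120°.

120°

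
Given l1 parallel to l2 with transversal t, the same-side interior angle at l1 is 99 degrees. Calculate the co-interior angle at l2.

Co-interior (same-side interior) angles are between the parallel lines on the same side of the transversal.
Unlike corresponding or alternate interior angles, they are supplementary rather than equal.
So the angle = 180 - 99 = 81 degrees.

81 degrees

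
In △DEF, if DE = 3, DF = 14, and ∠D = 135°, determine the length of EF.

When two sides and the included angle are known, the law of cosines gives the third side.
c^2 = a^2 + b^2 - 2ab cos(C) generalizes the Pythagorean theorem to non-right triangles.
Here: EF^2 = 9 + 196 - 84*(-sqrt(2)/2) = 42*sqrt(2) + 205
EF = sqrt(42*sqrt(2) + 205)

sqrt(42*sqrt(2) + 205)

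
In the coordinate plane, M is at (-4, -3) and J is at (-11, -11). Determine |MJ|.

d = sqrt((-11 - -4)^2 + (-11 - -3)^2)
d = sqrt(-7^2 + -8^2)
d = sqrt(49 + 64)
d = sqrt(113)

sqrt(113)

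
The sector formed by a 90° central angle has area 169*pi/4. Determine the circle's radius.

Sector area A = πr² × θ/360, so r² = 360A / (πθ).
r² = 360 × 169*pi/4 / (π × 90)
r² = 169
r = 13

13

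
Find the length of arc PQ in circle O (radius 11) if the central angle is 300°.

Arc length = 2πr × θ/360
= 2π × 11 × 5/6
= 55*pi/3

55*pi/3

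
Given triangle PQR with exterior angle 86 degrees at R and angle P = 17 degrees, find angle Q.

By the exterior angle theorem: exterior angle = sum of remote interior angles.
86 = 17 + angle Q
angle Q = 86 - 17 = 69 degrees

69 degrees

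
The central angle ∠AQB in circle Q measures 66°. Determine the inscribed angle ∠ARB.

By the inscribed angle theorem, the inscribed angle is half the central angle.
Inscribed angle = 66° / 2 = 33°

33°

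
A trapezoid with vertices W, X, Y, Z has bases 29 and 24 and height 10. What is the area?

Area of a trapezoid = (base1 + base2) * height / 2
Area = (29 + 24) * 10 / 2
Area = 53 * 10 / 2
Area = 530 / 2
Area = 265

265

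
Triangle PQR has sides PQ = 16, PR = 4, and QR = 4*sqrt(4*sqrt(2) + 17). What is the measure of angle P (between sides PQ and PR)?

By the inverse law of cosines: cos(P) = (PQ² + PR² - QR²) / (2 × PQ × PR)
cos(P) = (16² + 4² - (4*sqrt(4*sqrt(2) + 17))²) / (2 × 16 × 4)
cos(P) = (256 + 16 - (64*sqrt(2) + 272)) / 128
cos(P) = -sqrt(2)/2
P = arccos(-sqrt(2)/2) = 135°

135°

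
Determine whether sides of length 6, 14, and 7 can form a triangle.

The longest side is 14. The other two sides sum to 6 + 7 = 13.
Since 13 ≤ 14, the two shorter sides cannot reach around to close the triangle.

No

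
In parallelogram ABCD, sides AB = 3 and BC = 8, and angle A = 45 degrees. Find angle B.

Consecutive angles are supplementary: angle B = 180 - 45 = 135 degrees.

135 degrees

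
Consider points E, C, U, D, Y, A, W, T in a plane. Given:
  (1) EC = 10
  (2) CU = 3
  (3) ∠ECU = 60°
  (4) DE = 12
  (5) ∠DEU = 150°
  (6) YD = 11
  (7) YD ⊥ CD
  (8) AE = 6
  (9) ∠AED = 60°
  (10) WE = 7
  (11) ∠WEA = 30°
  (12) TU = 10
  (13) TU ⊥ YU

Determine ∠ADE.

Step 1: By the law of cosines on triangle DEA: DA² = 12² + 6² − 2·12·6·cos(60°) = 108, so DA = 6·√3.
Step 2: By the inverse law of cosines on triangle ADE: cos(∠ADE) = ((6·√3)² + 12² − 6²) / (2·6·√3·12) = 216/249.42 = 0.866, so ∠ADE = 30°.

Therefore, the measure of angle ∠ADE = 30°.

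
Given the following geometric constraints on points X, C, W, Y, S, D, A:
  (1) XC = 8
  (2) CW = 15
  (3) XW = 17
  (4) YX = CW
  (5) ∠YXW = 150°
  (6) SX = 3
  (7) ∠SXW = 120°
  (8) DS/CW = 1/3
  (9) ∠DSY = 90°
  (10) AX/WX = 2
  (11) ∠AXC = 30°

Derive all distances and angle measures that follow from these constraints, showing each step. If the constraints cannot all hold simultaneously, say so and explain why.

The constraints are consistent.

From the given relations:
  YX = CW = 15
  DS = 1/3·CW = 1/3·15 = 5
  AX = 2·WX = 2·17 = 34

Step 1: From CX = 8, XA = 34, and ∠CXA = 30°, by the law of cosines:
  CA² = CX² + XA² - 2·CX·XA·cos(30°) = 64 + 1156 - 471.1 = 748.9
  CA ≈ 27.37

Step 2: From WX = 17, XY = 15, and ∠WXY = 150°, by the law of cosines:
  WY² = WX² + XY² - 2·WX·XY·cos(150°) = 289 + 225 + 441.7 = 955.7
  WY ≈ 30.91

Step 3: From WX = 17, XS = 3, and ∠WXS = 120°, by the law of cosines:
  WS² = WX² + XS² - 2·WX·XS·cos(120°) = 289 + 9 + 51 = 349
  WS ≈ 18.68

Step 4: From XC = 8, XW = 17, CW = 15, by the inverse law of cosines:
  cos(∠CXW) = (XC² + XW² - CW²) / (2·XC·XW)
  ∠CXW = 61.93°

Step 5: From CW = 15, CX = 8, WX = 17, by the inverse law of cosines:
  cos(∠WCX) = (CW² + CX² - WX²) / (2·CW·CX)
  ∠WCX = 90°

Step 6: From WC = 15, WX = 17, CX = 8, by the inverse law of cosines:
  cos(∠CWX) = (WC² + WX² - CX²) / (2·WC·WX)
  ∠CWX = 28.07°

Step 7: From CA = 27.37, CX = 8, AX = 34, by the inverse law of cosines:
  cos(∠ACX) = (CA² + CX² - AX²) / (2·CA·CX)
  ∠ACX = 141.6°

Step 8: From WS = 18.68, WX = 17, SX = 3, by the inverse law of cosines:
  cos(∠SWX) = (WS² + WX² - SX²) / (2·WS·WX)
  ∠SWX = 7.99°

Step 9: From WX = 17, WY = 30.91, XY = 15, by the inverse law of cosines:
  cos(∠XWY) = (WX² + WY² - XY²) / (2·WX·WY)
  ∠XWY = 14.04°

Step 10: From YW = 30.91, YX = 15, WX = 17, by the inverse law of cosines:
  cos(∠WYX) = (YW² + YX² - WX²) / (2·YW·YX)
  ∠WYX = 15.96°

Step 11: From SW = 18.68, SX = 3, WX = 17, by the inverse law of cosines:
  cos(∠WSX) = (SW² + SX² - WX²) / (2·SW·SX)
  ∠WSX = 52.01°

Step 12: From AC = 27.37, AX = 34, CX = 8, by the inverse law of cosines:
  cos(∠CAX) = (AC² + AX² - CX²) / (2·AC·AX)
  ∠CAX = 8.4°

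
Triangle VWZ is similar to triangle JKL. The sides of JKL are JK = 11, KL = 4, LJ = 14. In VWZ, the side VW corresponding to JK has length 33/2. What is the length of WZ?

Since the triangles are similar, the ratio of corresponding sides is constant.
Scale factor k = VW / JK = 33/2 / 11 = 3/2
WZ = k * KL = 3/2 * 4 = 6

6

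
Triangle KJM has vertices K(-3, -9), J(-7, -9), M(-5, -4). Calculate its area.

The Shoelace formula computes the area from vertex coordinates by summing cross products.
For vertices (-3,-9), (-7,-9), (-5,-4):
Signed sum = -3*-9 - -7*-9 + -7*-4 - -5*-9 + -5*-9 - -3*-4
= -36 + -17 + 33 = -20
Area = (1/2)|-20| = 10.

10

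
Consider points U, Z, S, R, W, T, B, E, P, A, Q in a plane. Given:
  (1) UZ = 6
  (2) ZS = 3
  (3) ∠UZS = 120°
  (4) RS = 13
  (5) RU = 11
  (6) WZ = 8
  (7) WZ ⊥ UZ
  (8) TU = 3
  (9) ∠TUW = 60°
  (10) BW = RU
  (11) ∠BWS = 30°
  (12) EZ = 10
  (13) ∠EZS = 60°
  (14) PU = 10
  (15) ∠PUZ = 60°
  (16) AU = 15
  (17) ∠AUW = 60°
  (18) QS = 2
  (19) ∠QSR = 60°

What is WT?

Step 1: By the law of cosines on triangle UZW: UW² = 6² + 8² − 2·6·8·cos(90°) = 100, so UW = 10.
Step 2: By the law of cosines on triangle WUT: WT² = 10² + 3² − 2·10·3·cos(60°) = 79, so WT = √79.

Therefore, the length of WT = √79.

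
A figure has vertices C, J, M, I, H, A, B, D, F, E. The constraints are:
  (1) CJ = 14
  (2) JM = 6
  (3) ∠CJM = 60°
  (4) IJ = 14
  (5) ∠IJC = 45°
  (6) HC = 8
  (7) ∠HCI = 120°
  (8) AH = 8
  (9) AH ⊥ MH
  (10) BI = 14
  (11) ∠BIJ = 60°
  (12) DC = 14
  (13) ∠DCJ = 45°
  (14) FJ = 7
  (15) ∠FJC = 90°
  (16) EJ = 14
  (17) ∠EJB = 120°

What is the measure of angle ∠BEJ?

Step 1: By the law of cosines on triangle BIJ: BJ² = 14² + 14² − 2·14·14·cos(60°) = 196, so BJ = 14.
Step 2: By the law of cosines on triangle EJB: EB² = 14² + 14² − 2·14·14·cos(120°) = 588, so EB = 14·√3.
Step 3: By the inverse law of cosines on triangle BEJ: cos(∠BEJ) = ((14·√3)² + 14² − 14²) / (2·14·√3·14) = 588/678.96 = 0.866, so ∠BEJ = 30°.

Therefore, the measure of angle ∠BEJ = 30°.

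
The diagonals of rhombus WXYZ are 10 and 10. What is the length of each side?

The diagonals of a rhombus bisect each other at right angles.
Half-diagonals: 10/2 = 5 and 10/2 = 5
side = sqrt(5^2 + 5^2)
side = sqrt(25 + 25)
side = sqrt(50) = 5*sqrt(2)

5*sqrt(2)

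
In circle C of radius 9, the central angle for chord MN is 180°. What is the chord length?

Chord length = 2r sin(θ/2)
= 2 × 9 × sin(180°/2)
= 2 × 9 × sin(90°)
= 18

18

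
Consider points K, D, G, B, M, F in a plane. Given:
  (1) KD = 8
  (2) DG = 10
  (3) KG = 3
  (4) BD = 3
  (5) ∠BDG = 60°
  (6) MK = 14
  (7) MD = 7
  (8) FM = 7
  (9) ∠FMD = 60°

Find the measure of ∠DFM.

Step 1: By the law of cosines on triangle FMD: FD² = 7² + 7² − 2·7·7·cos(60°) = 49, so FD = 7.
Step 2: By the inverse law of cosines on triangle DFM: cos(∠DFM) = (7² + 7² − 7²) / (2·7·7) = 49/98 = 0.5, so ∠DFM = 60°.

Therefore, the measure of angle ∠DFM = 60°.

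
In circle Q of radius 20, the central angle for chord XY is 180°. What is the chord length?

Chord length = 2r sin(θ/2)
= 2 × 20 × sin(180°/2)
= 2 × 20 × sin(90°)
= 40

40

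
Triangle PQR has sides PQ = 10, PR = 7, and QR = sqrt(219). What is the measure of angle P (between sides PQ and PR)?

By the inverse law of cosines: cos(P) = (PQ² + PR² - QR²) / (2 × PQ × PR)
cos(P) = (10² + 7² - (sqrt(219))²) / (2 × 10 × 7)
cos(P) = (100 + 49 - (219)) / 140
cos(P) = -1/2
P = arccos(-1/2) = 120°

120°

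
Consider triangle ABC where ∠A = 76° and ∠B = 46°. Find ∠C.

By the triangle angle sum property, the three interior angles of any triangle add up to 180°.
We know angle A = 76° and angle B = 46°, so their sum is 122°.
Therefore angle C = 180° - 122° = 58°.

58 degrees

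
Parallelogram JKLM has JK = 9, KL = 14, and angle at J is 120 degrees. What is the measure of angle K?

Opposite sides of a parallelogram are parallel, so consecutive angles form co-interior angles on a transversal.
Co-interior angles sum to 180°, giving angle K = 180 - 120 = 60 degrees.

60 degrees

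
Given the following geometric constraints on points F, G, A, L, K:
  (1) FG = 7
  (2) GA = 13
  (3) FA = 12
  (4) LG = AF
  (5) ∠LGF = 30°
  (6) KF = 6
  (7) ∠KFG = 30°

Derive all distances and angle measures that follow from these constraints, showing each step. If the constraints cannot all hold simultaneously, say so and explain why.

The constraints are consistent.

From the given relations:
  LG = AF = 12

Step 1: From FG = 7, GL = 12, and ∠FGL = 30°, by the law of cosines:
  FL² = FG² + GL² - 2·FG·GL·cos(30°) = 49 + 144 - 145.5 = 47.51
  FL ≈ 6.89

Step 2: From GF = 7, FK = 6, and ∠GFK = 30°, by the law of cosines:
  GK² = GF² + FK² - 2·GF·FK·cos(30°) = 49 + 36 - 72.75 = 12.25
  GK ≈ 3.5

Step 3: From FA = 12, FG = 7, AG = 13, by the inverse law of cosines:
  cos(∠AFG) = (FA² + FG² - AG²) / (2·FA·FG)
  ∠AFG = 81.79°

Step 4: From GA = 13, GF = 7, AF = 12, by the inverse law of cosines:
  cos(∠AGF) = (GA² + GF² - AF²) / (2·GA·GF)
  ∠AGF = 66.01°

Step 5: From AF = 12, AG = 13, FG = 7, by the inverse law of cosines:
  cos(∠FAG) = (AF² + AG² - FG²) / (2·AF·AG)
  ∠FAG = 32.2°

Step 6: From FG = 7, FL = 6.89, GL = 12, by the inverse law of cosines:
  cos(∠GFL) = (FG² + FL² - GL²) / (2·FG·FL)
  ∠GFL = 119.48°

Step 7: From GF = 7, GK = 3.5, FK = 6, by the inverse law of cosines:
  cos(∠FGK) = (GF² + GK² - FK²) / (2·GF·GK)
  ∠FGK = 58.98°

Step 8: From LF = 6.89, LG = 12, FG = 7, by the inverse law of cosines:
  cos(∠FLG) = (LF² + LG² - FG²) / (2·LF·LG)
  ∠FLG = 30.52°

Step 9: From KF = 6, KG = 3.5, FG = 7, by the inverse law of cosines:
  cos(∠FKG) = (KF² + KG² - FG²) / (2·KF·KG)
  ∠FKG = 91.02°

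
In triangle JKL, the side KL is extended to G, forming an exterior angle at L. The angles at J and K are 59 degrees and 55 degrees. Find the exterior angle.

The interior angle at L is 180 - 59 - 55 = 66 degrees.
The exterior angle and interior angle at L are supplementary:
Exterior angle = 180 - 66 = 114 degrees.

114 degrees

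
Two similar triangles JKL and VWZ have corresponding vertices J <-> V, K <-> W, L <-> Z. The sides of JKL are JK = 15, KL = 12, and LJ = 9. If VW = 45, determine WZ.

k = 45/15 = 3. WZ = 3 * 12 = 36.

36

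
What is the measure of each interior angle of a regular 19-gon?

Each interior angle of a regular n-gon is (n - 2) * 180 / n.
For n = 19: (19 - 2) * 180 / 19 = 3060/19 = 3060/19 degrees.

3060/19 degrees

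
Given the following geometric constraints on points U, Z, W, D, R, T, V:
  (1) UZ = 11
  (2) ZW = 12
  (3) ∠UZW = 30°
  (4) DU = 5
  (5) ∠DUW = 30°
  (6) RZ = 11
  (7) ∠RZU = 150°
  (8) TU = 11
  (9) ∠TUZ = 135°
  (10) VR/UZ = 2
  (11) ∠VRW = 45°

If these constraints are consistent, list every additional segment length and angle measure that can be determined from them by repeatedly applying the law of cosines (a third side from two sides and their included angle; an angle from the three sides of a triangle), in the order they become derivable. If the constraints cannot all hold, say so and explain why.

The constraints are consistent. Derivable facts, in order:
After 1 step:
- UR ≈ 21.25
- UW ≈ 6.03
- ZT ≈ 20.33
After 2 steps:
- WD ≈ 3.02
- ∠RUZ = 15°
- ∠TZU = 22.5°
- ∠URZ = 15°
- ∠UTZ = 22.5°
- ∠UWZ = 65.78°
- ∠WUZ = 84.22°
After 3 steps:
- ∠DWU = 55.78°
- ∠UDW = 94.22°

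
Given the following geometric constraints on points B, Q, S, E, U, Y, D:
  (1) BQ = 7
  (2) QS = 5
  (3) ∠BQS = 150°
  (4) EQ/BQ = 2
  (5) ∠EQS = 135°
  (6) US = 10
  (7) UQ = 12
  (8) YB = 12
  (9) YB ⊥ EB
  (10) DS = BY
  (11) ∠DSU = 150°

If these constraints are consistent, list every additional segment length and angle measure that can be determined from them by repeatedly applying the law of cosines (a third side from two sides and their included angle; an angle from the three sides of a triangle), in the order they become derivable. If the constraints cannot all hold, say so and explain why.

The constraints are consistent. Derivable facts, in order:
After 1 step:
- BS ≈ 11.6
- SE ≈ 17.89
- UD ≈ 21.26
- ∠QSU = 100.95°
- ∠QUS = 24.15°
- ∠SQU = 54.9°
After 2 steps:
- ∠BSQ = 17.56°
- ∠DUS = 16.4°
- ∠ESQ = 33.6°
- ∠QBS = 12.44°
- ∠QES = 11.4°
- ∠SDU = 13.6°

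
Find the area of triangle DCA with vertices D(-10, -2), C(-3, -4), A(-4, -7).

Using the Shoelace formula for a triangle:
Area = (1/2)|x0(y1 - y2) + x1(y2 - y0) + x2(y0 - y1)|
Area = (1/2)|-10(-4 - -7) + -3(-7 - -2) + -4(-2 - -4)|
Area = (1/2)|-30 + 15 + -8|
Area = (1/2)|-23|
Area = (1/2)(23)
Area = 23/2

23/2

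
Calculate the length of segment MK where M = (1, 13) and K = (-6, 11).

d = sqrt((-6 - 1)^2 + (11 - 13)^2)
d = sqrt(-7^2 + -2^2)
d = sqrt(49 + 4)
d = sqrt(53)

sqrt(53)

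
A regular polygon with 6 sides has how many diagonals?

Each of the 6 vertices connects to 3 non-adjacent vertices via diagonals.
Total connections = 6 × 3 = 18, but each diagonal is counted twice.
Number of diagonals = 18 / 2 = 9.

9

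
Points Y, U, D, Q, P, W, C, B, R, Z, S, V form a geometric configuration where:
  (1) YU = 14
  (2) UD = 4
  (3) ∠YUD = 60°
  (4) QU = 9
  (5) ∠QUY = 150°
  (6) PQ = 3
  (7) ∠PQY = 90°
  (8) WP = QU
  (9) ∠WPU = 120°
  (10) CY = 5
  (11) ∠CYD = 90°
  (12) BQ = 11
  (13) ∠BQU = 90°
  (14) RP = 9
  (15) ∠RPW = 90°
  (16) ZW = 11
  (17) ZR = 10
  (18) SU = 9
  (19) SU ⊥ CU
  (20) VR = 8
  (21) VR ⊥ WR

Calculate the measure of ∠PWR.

From the given relations: WP = QU = 9.
Step 1: By the law of cosines on triangle WPR: WR² = 9² + 9² − 2·9·9·cos(90°) = 162, so WR = 9·√2.
Step 2: By the inverse law of cosines on triangle PWR: cos(∠PWR) = (9² + (9·√2)² − 9²) / (2·9·9·√2) = 162/229.1 = 0.7071, so ∠PWR = 45°.

Therefore, the measure of angle ∠PWR = 45°.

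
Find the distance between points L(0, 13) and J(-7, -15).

d = sqrt((-7 - 0)^2 + (-15 - 13)^2)
d = sqrt(-7^2 + -28^2)
d = sqrt(49 + 784)
d = sqrt(833) = 7*sqrt(17)

7*sqrt(17)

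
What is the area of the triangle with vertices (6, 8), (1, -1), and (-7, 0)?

Shoelace: Area = (1/2)|6(-1-0) + 1(0-8) + -7(8--1)| = (1/2)(77) = 77/2

77/2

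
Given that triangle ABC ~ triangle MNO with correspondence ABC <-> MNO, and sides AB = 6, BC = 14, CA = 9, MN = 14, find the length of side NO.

Since the triangles are similar, the ratio of corresponding sides is constant.
Scale factor k = MN / AB = 14 / 6 = 7/3
NO = k * BC = 7/3 * 14 = 98/3

98/3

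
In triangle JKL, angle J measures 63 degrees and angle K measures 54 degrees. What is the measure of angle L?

The interior angles sum to 180°: angle L = 180 - 63 - 54 = 63°.
The triangle is acute (angles 63°, 54°, 63°).

63 degrees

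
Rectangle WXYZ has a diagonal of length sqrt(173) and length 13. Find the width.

Using the Pythagorean theorem: d^2 = a^2 + b^2
b^2 = d^2 - a^2
b^2 = 173 - 169
b^2 = 4
b = sqrt(4) = 2

2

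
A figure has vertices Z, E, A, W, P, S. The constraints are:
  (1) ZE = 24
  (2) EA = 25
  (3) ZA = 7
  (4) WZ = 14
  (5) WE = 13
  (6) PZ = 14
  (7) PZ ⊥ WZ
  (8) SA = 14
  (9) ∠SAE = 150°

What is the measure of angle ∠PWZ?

Step 1: By the law of cosines on triangle WZP: WP² = 14² + 14² − 2·14·14·cos(90°) = 392, so WP = 14·√2.
Step 2: By the inverse law of cosines on triangle PWZ: cos(∠PWZ) = ((14·√2)² + 14² − 14²) / (2·14·√2·14) = 392/554.37 = 0.7071, so ∠PWZ = 45°.

Therefore, the measure of angle ∠PWZ = 45°.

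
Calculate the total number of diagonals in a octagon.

The number of diagonals in an n-gon is n(n - 3)/2.
For n = 8: 8(8 - 3)/2 = 8 × 5 / 2 = 20.

20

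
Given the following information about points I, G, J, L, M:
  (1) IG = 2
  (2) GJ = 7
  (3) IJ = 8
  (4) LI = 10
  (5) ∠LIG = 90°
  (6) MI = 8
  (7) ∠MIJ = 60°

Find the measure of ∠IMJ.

Step 1: By the law of cosines on triangle MIJ: MJ² = 8² + 8² − 2·8·8·cos(60°) = 64, so MJ = 8.
Step 2: By the inverse law of cosines on triangle IMJ: cos(∠IMJ) = (8² + 8² − 8²) / (2·8·8) = 64/128 = 0.5, so ∠IMJ = 60°.

Therefore, the measure of angle ∠IMJ = 60°.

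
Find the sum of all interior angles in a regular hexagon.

The sum of interior angles of an n-sided polygon is (n - 2) * 180.
For n = 6: (6 - 2) * 180 = 4 * 180 = 720 degrees.

720 degrees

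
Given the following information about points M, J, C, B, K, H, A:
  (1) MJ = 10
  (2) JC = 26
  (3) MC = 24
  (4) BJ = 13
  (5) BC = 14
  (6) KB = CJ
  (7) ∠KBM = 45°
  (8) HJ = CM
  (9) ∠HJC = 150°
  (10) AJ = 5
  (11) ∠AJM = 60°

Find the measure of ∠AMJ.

Step 1: By the law of cosines on triangle MJA: MA² = 10² + 5² − 2·10·5·cos(60°) = 75, so MA = 5·√3.
Step 2: By the inverse law of cosines on triangle AMJ: cos(∠AMJ) = ((5·√3)² + 10² − 5²) / (2·5·√3·10) = 150/173.21 = 0.866, so ∠AMJ = 30°.

Therefore, the measure of angle ∠AMJ = 30°.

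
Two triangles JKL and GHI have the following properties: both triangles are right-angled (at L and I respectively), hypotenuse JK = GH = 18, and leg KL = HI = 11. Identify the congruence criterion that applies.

The given information provides:
both triangles are right-angled (at L and I respectively), hypotenuse JK = GH = 18, and leg KL = HI = 11
This matches the HL congruence theorem.
The hypotenuse and one leg of two right triangles are equal (Hypotenuse-Leg).

HL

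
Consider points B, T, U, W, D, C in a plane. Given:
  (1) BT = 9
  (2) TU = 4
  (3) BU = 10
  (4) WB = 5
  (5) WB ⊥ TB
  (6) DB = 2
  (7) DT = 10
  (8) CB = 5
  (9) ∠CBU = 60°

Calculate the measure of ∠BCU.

Step 1: By the law of cosines on triangle CBU: CU² = 5² + 10² − 2·5·10·cos(60°) = 75, so CU = 5·√3.
Step 2: By the inverse law of cosines on triangle BCU: cos(∠BCU) = (5² + (5·√3)² − 10²) / (2·5·5·√3) = 0/86.6 = 0, so ∠BCU = 90°.

Therefore, the measure of angle ∠BCU = 90°.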